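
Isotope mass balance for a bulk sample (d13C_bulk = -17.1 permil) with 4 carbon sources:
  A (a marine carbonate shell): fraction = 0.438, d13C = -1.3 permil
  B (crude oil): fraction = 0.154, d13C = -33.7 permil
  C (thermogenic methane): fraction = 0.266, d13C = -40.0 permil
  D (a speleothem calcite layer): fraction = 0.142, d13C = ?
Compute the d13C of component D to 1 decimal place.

-4.9 permil

Isotope mass balance: δ_bulk = Σ fᵢ·δᵢ.
-17.1 = 0.438×(-1.3) + 0.154×(-33.7) + 0.266×(-40.0) + 0.142×δ_D
0.142·δ_D = -17.1 − (-16.399) = -0.701
δ_D = -0.701 / 0.142 = -4.94 permil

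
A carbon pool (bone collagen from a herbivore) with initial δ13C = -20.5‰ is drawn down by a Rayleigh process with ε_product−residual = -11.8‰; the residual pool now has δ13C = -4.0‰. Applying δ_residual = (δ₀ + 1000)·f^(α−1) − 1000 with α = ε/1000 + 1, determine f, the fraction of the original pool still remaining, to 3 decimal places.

0.243

α − 1 = ε/1000 = -0.0118
(δ_res + 1000)/(δ₀ + 1000) = (-4.0 + 1000)/(-20.5 + 1000) = 996.0/979.5 = 1.016845
f = 1.016845^(1/-0.0118) = exp(ln(1.016845)/-0.0118) = exp(0.01671/-0.0118)
f = exp(-1.4157) = 0.2428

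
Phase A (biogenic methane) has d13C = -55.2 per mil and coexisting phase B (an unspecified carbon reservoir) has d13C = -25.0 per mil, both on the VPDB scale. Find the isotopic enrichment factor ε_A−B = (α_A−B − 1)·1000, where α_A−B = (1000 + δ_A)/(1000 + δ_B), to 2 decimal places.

α_A−B = (1000 + -55.2) / (1000 + -25.0) = 944.8 / 975.0 = 0.969026
ε_A−B = (0.969026 − 1) × 1000 = -30.974 per mil
(The approximation ε ≈ δ_A − δ_B would give -30.2 per mil.)

-30.97 per mil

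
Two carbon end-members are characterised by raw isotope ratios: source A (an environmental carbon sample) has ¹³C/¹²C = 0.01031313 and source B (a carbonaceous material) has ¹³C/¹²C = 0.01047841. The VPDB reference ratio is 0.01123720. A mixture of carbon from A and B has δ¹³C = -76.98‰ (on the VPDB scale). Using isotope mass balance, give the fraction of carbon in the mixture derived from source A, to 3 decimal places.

0.643

δ_A = (0.01031313/0.01123720 − 1)×1000 = (0.917767 − 1)×1000 = -82.233‰
δ_B = (0.01047841/0.01123720 − 1)×1000 = (0.932475 − 1)×1000 = -67.525‰
f_A = (δ_mix − δ_B)/(δ_A − δ_B) = (-76.98 − (-67.525))/(-82.233 − (-67.525))
f_A = -9.455 / -14.708 = 0.6428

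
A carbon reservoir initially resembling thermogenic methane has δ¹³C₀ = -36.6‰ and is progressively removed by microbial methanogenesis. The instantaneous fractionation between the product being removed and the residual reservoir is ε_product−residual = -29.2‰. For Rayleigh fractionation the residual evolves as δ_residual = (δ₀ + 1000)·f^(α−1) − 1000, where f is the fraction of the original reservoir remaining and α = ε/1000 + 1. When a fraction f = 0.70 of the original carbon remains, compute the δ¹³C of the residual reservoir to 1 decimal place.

-26.5‰

Rayleigh residual: δ_res = (δ₀ + 1000)·f^(α−1) − 1000
α = ε/1000 + 1 = 0.97080, so α − 1 = -0.02920
f^(α−1) = 0.70^(-0.02920) = 1.010469
δ_res = (-36.6 + 1000) × 1.010469 − 1000 = 973.486 − 1000 = -26.51‰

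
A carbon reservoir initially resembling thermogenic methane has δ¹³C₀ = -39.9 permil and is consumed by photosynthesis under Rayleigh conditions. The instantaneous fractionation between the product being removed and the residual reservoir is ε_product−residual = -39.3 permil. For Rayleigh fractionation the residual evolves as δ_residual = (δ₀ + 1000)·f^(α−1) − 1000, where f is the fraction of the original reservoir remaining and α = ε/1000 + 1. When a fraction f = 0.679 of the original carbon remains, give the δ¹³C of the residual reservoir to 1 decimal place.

Rayleigh residual: δ_res = (δ₀ + 1000)·f^(α−1) − 1000
α = ε/1000 + 1 = 0.96070, so α − 1 = -0.03930
f^(α−1) = 0.679^(-0.03930) = 1.015331
δ_res = (-39.9 + 1000) × 1.015331 − 1000 = 974.819 − 1000 = -25.18 permil

-25.2 permil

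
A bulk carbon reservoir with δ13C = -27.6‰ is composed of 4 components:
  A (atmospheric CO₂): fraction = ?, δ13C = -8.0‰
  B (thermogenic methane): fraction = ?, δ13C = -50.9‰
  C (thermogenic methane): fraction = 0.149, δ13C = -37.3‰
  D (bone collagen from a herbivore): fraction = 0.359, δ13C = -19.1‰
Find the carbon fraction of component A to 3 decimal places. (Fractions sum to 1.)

0.230

Let f_A and f_B be the unknown fractions; fractions sum to 1 so f_A + f_B = 0.492.
Mass balance: Σ fᵢ·δᵢ = δ_bulk ⇒ f_A·(-8.0) + f_B·(-50.9) = -27.6 − (-12.415) = -15.185
Substitute f_B = 0.492 − f_A:
f_A·(-8.0 − -50.9) = -15.185 − 0.492×(-50.9) = 9.857
f_A = 9.857 / 42.9 = 0.2298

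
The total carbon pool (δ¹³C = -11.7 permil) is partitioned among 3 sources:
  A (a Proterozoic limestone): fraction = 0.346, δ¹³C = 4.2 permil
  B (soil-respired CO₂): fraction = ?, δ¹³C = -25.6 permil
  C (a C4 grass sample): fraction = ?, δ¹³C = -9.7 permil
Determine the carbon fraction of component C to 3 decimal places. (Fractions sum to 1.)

0.226

Let f_C and f_B be the unknown fractions; fractions sum to 1 so f_C + f_B = 0.654.
Mass balance: Σ fᵢ·δᵢ = δ_bulk ⇒ f_C·(-9.7) + f_B·(-25.6) = -11.7 − (1.453) = -13.153
Substitute f_B = 0.654 − f_C:
f_C·(-9.7 − -25.6) = -13.153 − 0.654×(-25.6) = 3.589
f_C = 3.589 / 15.9 = 0.2257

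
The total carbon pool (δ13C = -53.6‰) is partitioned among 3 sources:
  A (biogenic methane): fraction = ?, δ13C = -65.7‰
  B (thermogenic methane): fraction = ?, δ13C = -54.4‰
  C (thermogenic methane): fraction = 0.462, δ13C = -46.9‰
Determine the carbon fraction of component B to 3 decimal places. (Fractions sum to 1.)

Let f_B and f_A be the unknown fractions; fractions sum to 1 so f_B + f_A = 0.538.
Mass balance: Σ fᵢ·δᵢ = δ_bulk ⇒ f_B·(-54.4) + f_A·(-65.7) = -53.6 − (-21.668) = -31.932
Substitute f_A = 0.538 − f_B:
f_B·(-54.4 − -65.7) = -31.932 − 0.538×(-65.7) = 3.414
f_B = 3.414 / 11.3 = 0.3022

0.302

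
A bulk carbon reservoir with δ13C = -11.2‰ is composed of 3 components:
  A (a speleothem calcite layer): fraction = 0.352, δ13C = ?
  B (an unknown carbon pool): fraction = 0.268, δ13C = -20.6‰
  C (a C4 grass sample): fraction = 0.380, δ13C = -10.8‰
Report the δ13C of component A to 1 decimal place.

-4.5‰

Isotope mass balance: δ_bulk = Σ fᵢ·δᵢ.
-11.2 = 0.352×δ_A + 0.268×(-20.6) + 0.380×(-10.8)
0.352·δ_A = -11.2 − (-9.625) = -1.575
δ_A = -1.575 / 0.352 = -4.47‰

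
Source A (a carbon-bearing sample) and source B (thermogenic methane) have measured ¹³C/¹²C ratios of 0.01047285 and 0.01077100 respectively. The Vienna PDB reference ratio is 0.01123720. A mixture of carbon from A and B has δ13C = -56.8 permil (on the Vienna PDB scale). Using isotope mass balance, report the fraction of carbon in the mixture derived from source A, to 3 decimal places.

0.577

δ_A = (0.01047285/0.01123720 − 1)×1000 = (0.931980 − 1)×1000 = -68.020 permil
δ_B = (0.01077100/0.01123720 − 1)×1000 = (0.958513 − 1)×1000 = -41.487 permil
f_A = (δ_mix − δ_B)/(δ_A − δ_B) = (-56.8 − (-41.487))/(-68.020 − (-41.487))
f_A = -15.313 / -26.532 = 0.5771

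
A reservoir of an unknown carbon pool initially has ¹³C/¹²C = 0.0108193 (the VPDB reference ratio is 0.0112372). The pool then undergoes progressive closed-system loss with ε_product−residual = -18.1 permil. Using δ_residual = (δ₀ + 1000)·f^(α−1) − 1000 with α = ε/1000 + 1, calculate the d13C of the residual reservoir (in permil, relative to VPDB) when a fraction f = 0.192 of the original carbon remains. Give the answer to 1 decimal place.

-8.0 permil

δ₀ = (0.0108193/0.0112372 − 1)×1000 = (0.962811 − 1)×1000 = -37.189 permil
α − 1 = ε/1000 = -0.0181
f^(α−1) = 0.192^(-0.0181) = 1.030320
δ_res = (-37.189 + 1000) × 1.030320 − 1000 = 992.004 − 1000 = -8.00 permil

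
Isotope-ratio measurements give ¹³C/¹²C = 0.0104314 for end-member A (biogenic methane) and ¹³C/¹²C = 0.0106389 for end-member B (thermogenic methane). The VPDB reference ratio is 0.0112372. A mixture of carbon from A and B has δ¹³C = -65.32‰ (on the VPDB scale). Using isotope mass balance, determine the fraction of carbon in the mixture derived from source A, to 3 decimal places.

δ_A = (0.0104314/0.0112372 − 1)×1000 = (0.928292 − 1)×1000 = -71.708‰
δ_B = (0.0106389/0.0112372 − 1)×1000 = (0.946757 − 1)×1000 = -53.243‰
f_A = (δ_mix − δ_B)/(δ_A − δ_B) = (-65.32 − (-53.243))/(-71.708 − (-53.243))
f_A = -12.077 / -18.465 = 0.6540

0.654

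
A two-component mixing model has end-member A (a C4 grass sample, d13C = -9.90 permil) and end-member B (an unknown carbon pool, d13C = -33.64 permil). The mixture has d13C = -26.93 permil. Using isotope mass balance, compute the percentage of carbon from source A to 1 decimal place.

δ_mix = f_A·δ_A + (1 − f_A)·δ_B  ⇒  f_A = (δ_mix − δ_B)/(δ_A − δ_B)
f_A = (-26.93 − (-33.64)) / (-9.90 − (-33.64))
f_A = 6.71 / 23.74 = 0.2826

28.3%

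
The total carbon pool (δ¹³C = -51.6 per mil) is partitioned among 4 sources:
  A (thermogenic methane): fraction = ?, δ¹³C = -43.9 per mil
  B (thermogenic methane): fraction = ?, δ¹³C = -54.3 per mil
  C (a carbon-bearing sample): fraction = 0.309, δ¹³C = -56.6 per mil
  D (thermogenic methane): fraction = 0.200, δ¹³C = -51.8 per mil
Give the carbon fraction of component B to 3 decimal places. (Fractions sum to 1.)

Let f_B and f_A be the unknown fractions; fractions sum to 1 so f_B + f_A = 0.491.
Mass balance: Σ fᵢ·δᵢ = δ_bulk ⇒ f_B·(-54.3) + f_A·(-43.9) = -51.6 − (-27.849) = -23.751
Substitute f_A = 0.491 − f_B:
f_B·(-54.3 − -43.9) = -23.751 − 0.491×(-43.9) = -2.196
f_B = -2.196 / -10.4 = 0.2111

0.211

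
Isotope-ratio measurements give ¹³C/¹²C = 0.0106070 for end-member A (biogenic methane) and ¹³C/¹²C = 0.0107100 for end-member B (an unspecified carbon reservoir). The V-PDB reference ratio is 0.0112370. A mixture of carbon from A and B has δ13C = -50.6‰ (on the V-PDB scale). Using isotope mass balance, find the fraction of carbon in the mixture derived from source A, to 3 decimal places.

0.404

δ_A = (0.0106070/0.0112370 − 1)×1000 = (0.943935 − 1)×1000 = -56.065‰
δ_B = (0.0107100/0.0112370 − 1)×1000 = (0.953101 − 1)×1000 = -46.899‰
f_A = (δ_mix − δ_B)/(δ_A − δ_B) = (-50.6 − (-46.899))/(-56.065 − (-46.899))
f_A = -3.701 / -9.166 = 0.4038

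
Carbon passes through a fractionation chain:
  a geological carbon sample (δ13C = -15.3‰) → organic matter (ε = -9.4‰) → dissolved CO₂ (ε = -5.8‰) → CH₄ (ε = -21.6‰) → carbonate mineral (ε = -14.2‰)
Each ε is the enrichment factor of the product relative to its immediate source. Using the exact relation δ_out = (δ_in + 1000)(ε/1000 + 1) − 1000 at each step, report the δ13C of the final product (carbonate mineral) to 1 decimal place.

step 1: δ = (-15.30 + 1000)·(-9.4/1000 + 1) − 1000 = -24.56‰
step 2: δ = (-24.56 + 1000)·(-5.8/1000 + 1) − 1000 = -30.21‰
step 3: δ = (-30.21 + 1000)·(-21.6/1000 + 1) − 1000 = -51.16‰
step 4: δ = (-51.16 + 1000)·(-14.2/1000 + 1) − 1000 = -64.63‰

-64.6‰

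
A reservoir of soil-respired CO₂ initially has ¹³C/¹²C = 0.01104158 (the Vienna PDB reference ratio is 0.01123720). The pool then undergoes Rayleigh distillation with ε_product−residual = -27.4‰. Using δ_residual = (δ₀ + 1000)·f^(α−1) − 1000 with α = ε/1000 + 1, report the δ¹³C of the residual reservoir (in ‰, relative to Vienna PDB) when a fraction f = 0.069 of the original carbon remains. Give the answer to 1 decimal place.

δ₀ = (0.01104158/0.01123720 − 1)×1000 = (0.982592 − 1)×1000 = -17.408‰
α − 1 = ε/1000 = -0.0274
f^(α−1) = 0.069^(-0.0274) = 1.076008
δ_res = (-17.408 + 1000) × 1.076008 − 1000 = 1057.277 − 1000 = 57.28‰

57.3‰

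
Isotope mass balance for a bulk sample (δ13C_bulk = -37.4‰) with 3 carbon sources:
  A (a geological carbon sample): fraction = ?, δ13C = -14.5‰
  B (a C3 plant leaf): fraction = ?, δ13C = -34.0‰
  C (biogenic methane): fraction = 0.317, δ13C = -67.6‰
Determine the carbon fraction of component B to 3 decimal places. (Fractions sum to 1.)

0.311

Let f_B and f_A be the unknown fractions; fractions sum to 1 so f_B + f_A = 0.683.
Mass balance: Σ fᵢ·δᵢ = δ_bulk ⇒ f_B·(-34.0) + f_A·(-14.5) = -37.4 − (-21.429) = -15.971
Substitute f_A = 0.683 − f_B:
f_B·(-34.0 − -14.5) = -15.971 − 0.683×(-14.5) = -6.067
f_B = -6.067 / -19.5 = 0.3111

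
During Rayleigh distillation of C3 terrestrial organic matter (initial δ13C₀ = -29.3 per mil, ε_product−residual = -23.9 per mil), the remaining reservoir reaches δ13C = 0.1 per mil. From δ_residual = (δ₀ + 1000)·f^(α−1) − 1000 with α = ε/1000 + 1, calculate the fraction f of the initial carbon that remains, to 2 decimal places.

α − 1 = ε/1000 = -0.0239
(δ_res + 1000)/(δ₀ + 1000) = (0.1 + 1000)/(-29.3 + 1000) = 1000.1/970.7 = 1.030287
f = 1.030287^(1/-0.0239) = exp(ln(1.030287)/-0.0239) = exp(0.02984/-0.0239)
f = exp(-1.2484) = 0.2870

0.29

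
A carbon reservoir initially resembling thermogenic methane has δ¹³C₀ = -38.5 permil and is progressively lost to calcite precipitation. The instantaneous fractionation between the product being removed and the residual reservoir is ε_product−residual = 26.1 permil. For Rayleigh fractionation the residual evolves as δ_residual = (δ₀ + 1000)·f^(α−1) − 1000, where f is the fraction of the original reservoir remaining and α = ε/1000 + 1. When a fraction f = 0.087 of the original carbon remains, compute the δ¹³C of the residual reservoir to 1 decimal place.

Rayleigh residual: δ_res = (δ₀ + 1000)·f^(α−1) − 1000
α = ε/1000 + 1 = 1.02610, so α − 1 = 0.02610
f^(α−1) = 0.087^(0.02610) = 0.938256
δ_res = (-38.5 + 1000) × 0.938256 − 1000 = 902.133 − 1000 = -97.87 permil

-97.9 permil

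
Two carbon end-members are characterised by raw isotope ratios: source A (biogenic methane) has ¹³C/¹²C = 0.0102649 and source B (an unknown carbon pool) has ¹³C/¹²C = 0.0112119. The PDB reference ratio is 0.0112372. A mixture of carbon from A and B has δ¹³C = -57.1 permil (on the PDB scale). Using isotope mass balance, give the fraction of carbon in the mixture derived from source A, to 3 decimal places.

δ_A = (0.0102649/0.0112372 − 1)×1000 = (0.913475 − 1)×1000 = -86.525 permil
δ_B = (0.0112119/0.0112372 − 1)×1000 = (0.997749 − 1)×1000 = -2.251 permil
f_A = (δ_mix − δ_B)/(δ_A − δ_B) = (-57.1 − (-2.251))/(-86.525 − (-2.251))
f_A = -54.849 / -84.274 = 0.6508

0.651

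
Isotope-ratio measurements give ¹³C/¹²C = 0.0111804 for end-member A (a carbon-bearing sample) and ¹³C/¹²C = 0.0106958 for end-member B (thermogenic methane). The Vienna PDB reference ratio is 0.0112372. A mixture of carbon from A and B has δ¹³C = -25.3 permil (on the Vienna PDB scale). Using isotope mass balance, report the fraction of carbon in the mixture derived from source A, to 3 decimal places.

0.531

δ_A = (0.0111804/0.0112372 − 1)×1000 = (0.994945 − 1)×1000 = -5.055 permil
δ_B = (0.0106958/0.0112372 − 1)×1000 = (0.951821 − 1)×1000 = -48.179 permil
f_A = (δ_mix − δ_B)/(δ_A − δ_B) = (-25.3 − (-48.179))/(-5.055 − (-48.179))
f_A = 22.879 / 43.125 = 0.5305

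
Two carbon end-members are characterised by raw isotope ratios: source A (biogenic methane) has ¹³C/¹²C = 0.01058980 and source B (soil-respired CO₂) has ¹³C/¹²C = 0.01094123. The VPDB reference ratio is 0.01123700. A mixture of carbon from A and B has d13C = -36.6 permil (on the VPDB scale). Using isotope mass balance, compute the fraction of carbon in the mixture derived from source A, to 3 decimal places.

0.329

δ_A = (0.01058980/0.01123700 − 1)×1000 = (0.942405 − 1)×1000 = -57.595 permil
δ_B = (0.01094123/0.01123700 − 1)×1000 = (0.973679 − 1)×1000 = -26.321 permil
f_A = (δ_mix − δ_B)/(δ_A − δ_B) = (-36.6 − (-26.321))/(-57.595 − (-26.321))
f_A = -10.279 / -31.274 = 0.3287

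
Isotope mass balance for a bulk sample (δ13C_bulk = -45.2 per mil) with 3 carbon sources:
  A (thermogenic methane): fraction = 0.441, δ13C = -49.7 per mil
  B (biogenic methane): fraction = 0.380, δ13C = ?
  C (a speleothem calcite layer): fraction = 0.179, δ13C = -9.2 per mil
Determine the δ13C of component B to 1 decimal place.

Isotope mass balance: δ_bulk = Σ fᵢ·δᵢ.
-45.2 = 0.441×(-49.7) + 0.380×δ_B + 0.179×(-9.2)
0.380·δ_B = -45.2 − (-23.564) = -21.636
δ_B = -21.636 / 0.380 = -56.94 per mil

-56.9 per mil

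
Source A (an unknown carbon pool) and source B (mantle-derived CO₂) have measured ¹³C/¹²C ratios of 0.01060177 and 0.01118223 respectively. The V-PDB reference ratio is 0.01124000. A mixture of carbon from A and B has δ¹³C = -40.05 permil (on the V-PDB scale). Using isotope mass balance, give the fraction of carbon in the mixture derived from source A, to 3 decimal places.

0.676

δ_A = (0.01060177/0.01124000 − 1)×1000 = (0.943218 − 1)×1000 = -56.782 permil
δ_B = (0.01118223/0.01124000 − 1)×1000 = (0.994860 − 1)×1000 = -5.140 permil
f_A = (δ_mix − δ_B)/(δ_A − δ_B) = (-40.05 − (-5.140))/(-56.782 − (-5.140))
f_A = -34.910 / -51.642 = 0.6760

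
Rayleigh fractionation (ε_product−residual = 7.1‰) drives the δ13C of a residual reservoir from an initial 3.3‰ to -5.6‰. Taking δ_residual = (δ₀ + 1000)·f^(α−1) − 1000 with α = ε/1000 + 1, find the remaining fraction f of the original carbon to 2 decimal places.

0.29

α − 1 = ε/1000 = 0.0071
(δ_res + 1000)/(δ₀ + 1000) = (-5.6 + 1000)/(3.3 + 1000) = 994.4/1003.3 = 0.991129
f = 0.991129^(1/0.0071) = exp(ln(0.991129)/0.0071) = exp(-0.00891/0.0071)
f = exp(-1.2550) = 0.2851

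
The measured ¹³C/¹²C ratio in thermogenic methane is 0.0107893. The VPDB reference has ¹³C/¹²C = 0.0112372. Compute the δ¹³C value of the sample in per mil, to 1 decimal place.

δ¹³C = (R_sample / R_standard − 1) × 1000
R_sample / R_standard = 0.0107893 / 0.0112372 = 0.960141
δ¹³C = (0.960141 − 1) × 1000 = -39.86 per mil

-39.9 per mil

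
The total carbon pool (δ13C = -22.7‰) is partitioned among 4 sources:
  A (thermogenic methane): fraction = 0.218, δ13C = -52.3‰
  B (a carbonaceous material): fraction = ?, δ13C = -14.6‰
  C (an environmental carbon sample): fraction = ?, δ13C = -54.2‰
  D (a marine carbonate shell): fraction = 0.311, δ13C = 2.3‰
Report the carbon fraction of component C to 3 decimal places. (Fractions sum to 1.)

Let f_C and f_B be the unknown fractions; fractions sum to 1 so f_C + f_B = 0.471.
Mass balance: Σ fᵢ·δᵢ = δ_bulk ⇒ f_C·(-54.2) + f_B·(-14.6) = -22.7 − (-10.686) = -12.014
Substitute f_B = 0.471 − f_C:
f_C·(-54.2 − -14.6) = -12.014 − 0.471×(-14.6) = -5.137
f_C = -5.137 / -39.6 = 0.1297

0.130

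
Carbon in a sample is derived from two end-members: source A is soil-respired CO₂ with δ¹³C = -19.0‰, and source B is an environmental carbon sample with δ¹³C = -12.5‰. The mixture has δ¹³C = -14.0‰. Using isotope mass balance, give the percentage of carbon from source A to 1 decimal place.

δ_mix = f_A·δ_A + (1 − f_A)·δ_B  ⇒  f_A = (δ_mix − δ_B)/(δ_A − δ_B)
f_A = (-14.0 − (-12.5)) / (-19.0 − (-12.5))
f_A = -1.5 / -6.5 = 0.2308

23.1%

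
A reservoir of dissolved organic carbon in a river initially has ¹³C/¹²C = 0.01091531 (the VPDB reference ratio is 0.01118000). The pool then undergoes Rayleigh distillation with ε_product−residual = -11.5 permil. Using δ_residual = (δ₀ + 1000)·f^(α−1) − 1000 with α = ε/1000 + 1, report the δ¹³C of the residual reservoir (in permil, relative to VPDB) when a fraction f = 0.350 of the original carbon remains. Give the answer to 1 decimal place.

δ₀ = (0.01091531/0.01118000 − 1)×1000 = (0.976325 − 1)×1000 = -23.675 permil
α − 1 = ε/1000 = -0.0115
f^(α−1) = 0.350^(-0.0115) = 1.012146
δ_res = (-23.675 + 1000) × 1.012146 − 1000 = 988.183 − 1000 = -11.82 permil

-11.8 permil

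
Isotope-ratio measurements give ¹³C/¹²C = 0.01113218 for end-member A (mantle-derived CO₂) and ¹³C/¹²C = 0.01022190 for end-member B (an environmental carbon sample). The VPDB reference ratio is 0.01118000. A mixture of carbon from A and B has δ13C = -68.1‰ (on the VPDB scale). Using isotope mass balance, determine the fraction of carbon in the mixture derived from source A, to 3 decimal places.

δ_A = (0.01113218/0.01118000 − 1)×1000 = (0.995723 − 1)×1000 = -4.277‰
δ_B = (0.01022190/0.01118000 − 1)×1000 = (0.914302 − 1)×1000 = -85.698‰
f_A = (δ_mix − δ_B)/(δ_A − δ_B) = (-68.1 − (-85.698))/(-4.277 − (-85.698))
f_A = 17.598 / 81.420 = 0.2161

0.216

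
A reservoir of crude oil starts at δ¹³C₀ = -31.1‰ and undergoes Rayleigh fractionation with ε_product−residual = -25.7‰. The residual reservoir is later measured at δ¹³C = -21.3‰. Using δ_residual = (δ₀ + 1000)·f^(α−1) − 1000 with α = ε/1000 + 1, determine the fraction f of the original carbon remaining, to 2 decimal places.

0.68

α − 1 = ε/1000 = -0.0257
(δ_res + 1000)/(δ₀ + 1000) = (-21.3 + 1000)/(-31.1 + 1000) = 978.7/968.9 = 1.010115
f = 1.010115^(1/-0.0257) = exp(ln(1.010115)/-0.0257) = exp(0.01006/-0.0257)
f = exp(-0.3916) = 0.6760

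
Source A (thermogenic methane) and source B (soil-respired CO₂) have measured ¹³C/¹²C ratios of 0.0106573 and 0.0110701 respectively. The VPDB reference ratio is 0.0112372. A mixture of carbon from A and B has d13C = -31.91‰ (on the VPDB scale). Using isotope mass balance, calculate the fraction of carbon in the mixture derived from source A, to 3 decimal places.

δ_A = (0.0106573/0.0112372 − 1)×1000 = (0.948395 − 1)×1000 = -51.605‰
δ_B = (0.0110701/0.0112372 − 1)×1000 = (0.985130 − 1)×1000 = -14.870‰
f_A = (δ_mix − δ_B)/(δ_A − δ_B) = (-31.91 − (-14.870))/(-51.605 − (-14.870))
f_A = -17.040 / -36.735 = 0.4639

0.464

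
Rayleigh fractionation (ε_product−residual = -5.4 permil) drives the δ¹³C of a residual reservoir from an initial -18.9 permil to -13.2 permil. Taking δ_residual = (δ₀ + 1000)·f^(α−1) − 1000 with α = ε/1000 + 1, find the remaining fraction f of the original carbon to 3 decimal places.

α − 1 = ε/1000 = -0.0054
(δ_res + 1000)/(δ₀ + 1000) = (-13.2 + 1000)/(-18.9 + 1000) = 986.8/981.1 = 1.005810
f = 1.005810^(1/-0.0054) = exp(ln(1.005810)/-0.0054) = exp(0.00579/-0.0054)
f = exp(-1.0728) = 0.3421

0.342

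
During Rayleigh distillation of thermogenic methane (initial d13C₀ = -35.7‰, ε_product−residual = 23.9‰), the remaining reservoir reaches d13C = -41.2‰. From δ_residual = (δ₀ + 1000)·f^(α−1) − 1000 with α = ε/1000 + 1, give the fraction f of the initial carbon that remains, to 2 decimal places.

α − 1 = ε/1000 = 0.0239
(δ_res + 1000)/(δ₀ + 1000) = (-41.2 + 1000)/(-35.7 + 1000) = 958.8/964.3 = 0.994296
f = 0.994296^(1/0.0239) = exp(ln(0.994296)/0.0239) = exp(-0.00572/0.0239)
f = exp(-0.2393) = 0.7872

0.79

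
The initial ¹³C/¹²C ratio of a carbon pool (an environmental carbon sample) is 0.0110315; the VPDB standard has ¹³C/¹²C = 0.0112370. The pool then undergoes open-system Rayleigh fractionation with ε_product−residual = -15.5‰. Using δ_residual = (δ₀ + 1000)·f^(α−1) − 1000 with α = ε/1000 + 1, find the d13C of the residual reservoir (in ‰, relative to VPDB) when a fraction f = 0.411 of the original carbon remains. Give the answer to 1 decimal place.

δ₀ = (0.0110315/0.0112370 − 1)×1000 = (0.981712 − 1)×1000 = -18.288‰
α − 1 = ε/1000 = -0.0155
f^(α−1) = 0.411^(-0.0155) = 1.013877
δ_res = (-18.288 + 1000) × 1.013877 − 1000 = 995.336 − 1000 = -4.66‰

-4.7‰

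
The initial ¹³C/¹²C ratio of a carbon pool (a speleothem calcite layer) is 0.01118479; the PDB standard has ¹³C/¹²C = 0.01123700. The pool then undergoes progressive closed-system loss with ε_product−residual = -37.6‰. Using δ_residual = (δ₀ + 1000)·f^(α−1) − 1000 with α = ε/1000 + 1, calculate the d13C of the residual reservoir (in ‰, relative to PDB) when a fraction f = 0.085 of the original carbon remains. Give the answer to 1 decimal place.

δ₀ = (0.01118479/0.01123700 − 1)×1000 = (0.995354 − 1)×1000 = -4.646‰
α − 1 = ε/1000 = -0.0376
f^(α−1) = 0.085^(-0.0376) = 1.097119
δ_res = (-4.646 + 1000) × 1.097119 − 1000 = 1092.022 − 1000 = 92.02‰

92.0‰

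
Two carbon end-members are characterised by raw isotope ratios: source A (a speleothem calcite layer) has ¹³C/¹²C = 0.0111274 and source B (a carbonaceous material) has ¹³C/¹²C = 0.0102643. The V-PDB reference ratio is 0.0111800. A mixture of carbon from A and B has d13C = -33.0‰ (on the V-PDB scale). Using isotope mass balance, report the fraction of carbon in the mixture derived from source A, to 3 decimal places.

0.633

δ_A = (0.0111274/0.0111800 − 1)×1000 = (0.995295 − 1)×1000 = -4.705‰
δ_B = (0.0102643/0.0111800 − 1)×1000 = (0.918095 − 1)×1000 = -81.905‰
f_A = (δ_mix − δ_B)/(δ_A − δ_B) = (-33.0 − (-81.905))/(-4.705 − (-81.905))
f_A = 48.905 / 77.200 = 0.6335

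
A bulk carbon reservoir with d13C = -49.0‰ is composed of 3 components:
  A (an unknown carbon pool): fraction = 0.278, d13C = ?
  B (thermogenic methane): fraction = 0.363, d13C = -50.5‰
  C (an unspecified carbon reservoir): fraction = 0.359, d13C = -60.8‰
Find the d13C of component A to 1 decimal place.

Isotope mass balance: δ_bulk = Σ fᵢ·δᵢ.
-49.0 = 0.278×δ_A + 0.363×(-50.5) + 0.359×(-60.8)
0.278·δ_A = -49.0 − (-40.159) = -8.841
δ_A = -8.841 / 0.278 = -31.80‰

-31.8‰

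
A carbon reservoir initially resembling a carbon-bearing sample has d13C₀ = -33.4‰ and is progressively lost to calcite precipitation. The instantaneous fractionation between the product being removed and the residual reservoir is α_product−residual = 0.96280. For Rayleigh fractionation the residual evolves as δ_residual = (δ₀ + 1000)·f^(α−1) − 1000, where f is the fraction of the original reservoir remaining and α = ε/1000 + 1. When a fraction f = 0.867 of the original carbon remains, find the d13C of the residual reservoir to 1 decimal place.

-28.3‰

Rayleigh residual: δ_res = (δ₀ + 1000)·f^(α−1) − 1000
α − 1 = -0.03720
f^(α−1) = 0.867^(-0.03720) = 1.005323
δ_res = (-33.4 + 1000) × 1.005323 − 1000 = 971.745 − 1000 = -28.25‰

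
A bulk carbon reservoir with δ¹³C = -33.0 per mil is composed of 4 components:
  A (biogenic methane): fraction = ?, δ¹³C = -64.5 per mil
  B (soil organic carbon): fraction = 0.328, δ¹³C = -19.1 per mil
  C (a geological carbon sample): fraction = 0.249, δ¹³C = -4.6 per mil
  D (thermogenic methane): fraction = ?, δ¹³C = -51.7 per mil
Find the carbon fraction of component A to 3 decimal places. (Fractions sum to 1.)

0.291

Let f_A and f_D be the unknown fractions; fractions sum to 1 so f_A + f_D = 0.423.
Mass balance: Σ fᵢ·δᵢ = δ_bulk ⇒ f_A·(-64.5) + f_D·(-51.7) = -33.0 − (-7.410) = -25.590
Substitute f_D = 0.423 − f_A:
f_A·(-64.5 − -51.7) = -25.590 − 0.423×(-51.7) = -3.721
f_A = -3.721 / -12.8 = 0.2907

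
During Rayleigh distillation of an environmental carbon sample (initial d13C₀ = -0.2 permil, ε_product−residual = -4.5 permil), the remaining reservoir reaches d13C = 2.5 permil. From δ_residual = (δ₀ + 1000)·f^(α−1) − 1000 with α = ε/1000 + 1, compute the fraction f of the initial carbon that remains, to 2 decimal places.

0.55

α − 1 = ε/1000 = -0.0045
(δ_res + 1000)/(δ₀ + 1000) = (2.5 + 1000)/(-0.2 + 1000) = 1002.5/999.8 = 1.002701
f = 1.002701^(1/-0.0045) = exp(ln(1.002701)/-0.0045) = exp(0.00270/-0.0045)
f = exp(-0.5993) = 0.5492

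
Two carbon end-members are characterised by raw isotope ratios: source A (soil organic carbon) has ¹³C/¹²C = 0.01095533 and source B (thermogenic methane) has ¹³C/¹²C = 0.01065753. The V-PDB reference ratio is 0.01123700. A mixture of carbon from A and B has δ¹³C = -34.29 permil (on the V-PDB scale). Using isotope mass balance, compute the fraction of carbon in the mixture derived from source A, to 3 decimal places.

0.652

δ_A = (0.01095533/0.01123700 − 1)×1000 = (0.974934 − 1)×1000 = -25.066 permil
δ_B = (0.01065753/0.01123700 − 1)×1000 = (0.948432 − 1)×1000 = -51.568 permil
f_A = (δ_mix − δ_B)/(δ_A − δ_B) = (-34.29 − (-51.568))/(-25.066 − (-51.568))
f_A = 17.278 / 26.502 = 0.6520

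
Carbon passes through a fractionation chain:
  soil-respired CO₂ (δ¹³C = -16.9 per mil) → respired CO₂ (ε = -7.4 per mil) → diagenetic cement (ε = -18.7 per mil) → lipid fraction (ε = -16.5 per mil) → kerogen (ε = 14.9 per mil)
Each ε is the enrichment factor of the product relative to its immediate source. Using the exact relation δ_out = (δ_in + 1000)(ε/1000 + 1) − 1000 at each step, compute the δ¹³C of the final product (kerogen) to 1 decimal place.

step 1: δ = (-16.90 + 1000)·(-7.4/1000 + 1) − 1000 = -24.17 per mil
step 2: δ = (-24.17 + 1000)·(-18.7/1000 + 1) − 1000 = -42.42 per mil
step 3: δ = (-42.42 + 1000)·(-16.5/1000 + 1) − 1000 = -58.22 per mil
step 4: δ = (-58.22 + 1000)·(14.9/1000 + 1) − 1000 = -44.19 per mil

-44.2 per mil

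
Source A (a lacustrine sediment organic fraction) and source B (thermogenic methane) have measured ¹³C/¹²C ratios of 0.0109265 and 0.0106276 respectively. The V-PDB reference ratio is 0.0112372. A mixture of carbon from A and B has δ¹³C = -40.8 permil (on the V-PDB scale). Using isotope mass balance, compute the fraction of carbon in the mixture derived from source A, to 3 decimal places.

0.506

δ_A = (0.0109265/0.0112372 − 1)×1000 = (0.972351 − 1)×1000 = -27.649 permil
δ_B = (0.0106276/0.0112372 − 1)×1000 = (0.945752 − 1)×1000 = -54.248 permil
f_A = (δ_mix − δ_B)/(δ_A − δ_B) = (-40.8 − (-54.248))/(-27.649 − (-54.248))
f_A = 13.448 / 26.599 = 0.5056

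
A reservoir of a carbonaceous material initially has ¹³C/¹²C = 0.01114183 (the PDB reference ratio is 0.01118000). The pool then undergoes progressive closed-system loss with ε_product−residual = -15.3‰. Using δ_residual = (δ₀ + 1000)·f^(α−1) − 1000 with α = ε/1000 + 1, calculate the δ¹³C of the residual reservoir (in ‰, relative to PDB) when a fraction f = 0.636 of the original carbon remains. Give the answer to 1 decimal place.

δ₀ = (0.01114183/0.01118000 − 1)×1000 = (0.996586 − 1)×1000 = -3.414‰
α − 1 = ε/1000 = -0.0153
f^(α−1) = 0.636^(-0.0153) = 1.006948
δ_res = (-3.414 + 1000) × 1.006948 − 1000 = 1003.510 − 1000 = 3.51‰

3.5‰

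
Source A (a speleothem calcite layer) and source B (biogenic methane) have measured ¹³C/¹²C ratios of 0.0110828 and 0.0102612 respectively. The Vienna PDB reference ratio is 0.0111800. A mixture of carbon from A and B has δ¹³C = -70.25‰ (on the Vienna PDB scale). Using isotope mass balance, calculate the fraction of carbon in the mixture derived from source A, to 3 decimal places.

0.162

δ_A = (0.0110828/0.0111800 − 1)×1000 = (0.991306 − 1)×1000 = -8.694‰
δ_B = (0.0102612/0.0111800 − 1)×1000 = (0.917818 − 1)×1000 = -82.182‰
f_A = (δ_mix − δ_B)/(δ_A − δ_B) = (-70.25 − (-82.182))/(-8.694 − (-82.182))
f_A = 11.932 / 73.488 = 0.1624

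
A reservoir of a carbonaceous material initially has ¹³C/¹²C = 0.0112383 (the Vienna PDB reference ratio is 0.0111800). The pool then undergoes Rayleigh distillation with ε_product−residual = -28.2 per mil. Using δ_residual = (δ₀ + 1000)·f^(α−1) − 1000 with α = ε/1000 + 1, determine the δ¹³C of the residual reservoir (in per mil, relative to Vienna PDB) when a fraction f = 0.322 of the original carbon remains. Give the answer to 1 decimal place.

37.9 per mil

δ₀ = (0.0112383/0.0111800 − 1)×1000 = (1.005215 − 1)×1000 = 5.215 per mil
α − 1 = ε/1000 = -0.0282
f^(α−1) = 0.322^(-0.0282) = 1.032472
δ_res = (5.215 + 1000) × 1.032472 − 1000 = 1037.856 − 1000 = 37.86 per mil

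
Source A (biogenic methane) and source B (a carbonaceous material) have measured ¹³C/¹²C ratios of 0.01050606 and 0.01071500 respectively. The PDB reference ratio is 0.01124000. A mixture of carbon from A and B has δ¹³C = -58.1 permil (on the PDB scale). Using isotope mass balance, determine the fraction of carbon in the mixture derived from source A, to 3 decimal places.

δ_A = (0.01050606/0.01124000 − 1)×1000 = (0.934703 − 1)×1000 = -65.297 permil
δ_B = (0.01071500/0.01124000 − 1)×1000 = (0.953292 − 1)×1000 = -46.708 permil
f_A = (δ_mix − δ_B)/(δ_A − δ_B) = (-58.1 − (-46.708))/(-65.297 − (-46.708))
f_A = -11.392 / -18.589 = 0.6128

0.613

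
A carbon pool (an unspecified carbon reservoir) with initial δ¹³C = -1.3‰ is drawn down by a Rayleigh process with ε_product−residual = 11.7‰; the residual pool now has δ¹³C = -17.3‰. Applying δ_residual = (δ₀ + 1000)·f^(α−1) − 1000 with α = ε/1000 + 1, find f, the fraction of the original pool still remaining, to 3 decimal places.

0.251

α − 1 = ε/1000 = 0.0117
(δ_res + 1000)/(δ₀ + 1000) = (-17.3 + 1000)/(-1.3 + 1000) = 982.7/998.7 = 0.983979
f = 0.983979^(1/0.0117) = exp(ln(0.983979)/0.0117) = exp(-0.01615/0.0117)
f = exp(-1.3804) = 0.2515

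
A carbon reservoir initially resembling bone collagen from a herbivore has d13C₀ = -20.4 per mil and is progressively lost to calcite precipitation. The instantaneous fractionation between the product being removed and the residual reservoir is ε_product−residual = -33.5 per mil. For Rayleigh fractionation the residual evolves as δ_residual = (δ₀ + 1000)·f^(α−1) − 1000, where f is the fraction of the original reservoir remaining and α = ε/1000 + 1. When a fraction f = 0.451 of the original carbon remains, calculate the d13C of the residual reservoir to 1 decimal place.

6.1 per mil

Rayleigh residual: δ_res = (δ₀ + 1000)·f^(α−1) − 1000
α = ε/1000 + 1 = 0.96650, so α − 1 = -0.03350
f^(α−1) = 0.451^(-0.03350) = 1.027035
δ_res = (-20.4 + 1000) × 1.027035 − 1000 = 1006.083 − 1000 = 6.08 per mil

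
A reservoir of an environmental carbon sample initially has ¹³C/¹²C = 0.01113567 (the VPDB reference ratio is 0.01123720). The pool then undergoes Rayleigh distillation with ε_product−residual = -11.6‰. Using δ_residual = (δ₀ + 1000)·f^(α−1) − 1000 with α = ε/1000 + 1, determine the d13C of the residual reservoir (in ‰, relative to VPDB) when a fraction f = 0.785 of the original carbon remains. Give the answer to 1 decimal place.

-6.2‰

δ₀ = (0.01113567/0.01123720 − 1)×1000 = (0.990965 − 1)×1000 = -9.035‰
α − 1 = ε/1000 = -0.0116
f^(α−1) = 0.785^(-0.0116) = 1.002812
δ_res = (-9.035 + 1000) × 1.002812 − 1000 = 993.751 − 1000 = -6.25‰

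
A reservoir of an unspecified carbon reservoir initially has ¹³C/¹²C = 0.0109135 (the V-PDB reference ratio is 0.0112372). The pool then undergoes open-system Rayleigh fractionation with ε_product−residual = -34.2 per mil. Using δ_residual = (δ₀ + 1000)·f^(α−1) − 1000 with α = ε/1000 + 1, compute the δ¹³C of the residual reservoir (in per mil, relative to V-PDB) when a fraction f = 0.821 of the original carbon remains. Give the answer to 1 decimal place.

δ₀ = (0.0109135/0.0112372 − 1)×1000 = (0.971194 − 1)×1000 = -28.806 per mil
α − 1 = ε/1000 = -0.0342
f^(α−1) = 0.821^(-0.0342) = 1.006768
δ_res = (-28.806 + 1000) × 1.006768 − 1000 = 977.767 − 1000 = -22.23 per mil

-22.2 per mil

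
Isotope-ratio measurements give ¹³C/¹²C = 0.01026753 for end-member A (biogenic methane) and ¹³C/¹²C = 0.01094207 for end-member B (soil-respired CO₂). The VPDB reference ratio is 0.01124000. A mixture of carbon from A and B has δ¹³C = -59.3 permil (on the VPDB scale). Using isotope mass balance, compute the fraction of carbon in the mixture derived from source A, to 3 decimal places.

0.546

δ_A = (0.01026753/0.01124000 − 1)×1000 = (0.913481 − 1)×1000 = -86.519 permil
δ_B = (0.01094207/0.01124000 − 1)×1000 = (0.973494 − 1)×1000 = -26.506 permil
f_A = (δ_mix − δ_B)/(δ_A − δ_B) = (-59.3 − (-26.506))/(-86.519 − (-26.506))
f_A = -32.794 / -60.012 = 0.5464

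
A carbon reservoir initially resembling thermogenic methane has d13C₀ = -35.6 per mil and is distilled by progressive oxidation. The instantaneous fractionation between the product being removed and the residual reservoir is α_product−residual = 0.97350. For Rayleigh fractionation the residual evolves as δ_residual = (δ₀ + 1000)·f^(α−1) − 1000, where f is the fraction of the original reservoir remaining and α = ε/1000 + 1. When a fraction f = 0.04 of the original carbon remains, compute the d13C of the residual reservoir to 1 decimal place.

Rayleigh residual: δ_res = (δ₀ + 1000)·f^(α−1) − 1000
α − 1 = -0.02650
f^(α−1) = 0.04^(-0.02650) = 1.089044
δ_res = (-35.6 + 1000) × 1.089044 − 1000 = 1050.274 − 1000 = 50.27 per mil

50.3 per mil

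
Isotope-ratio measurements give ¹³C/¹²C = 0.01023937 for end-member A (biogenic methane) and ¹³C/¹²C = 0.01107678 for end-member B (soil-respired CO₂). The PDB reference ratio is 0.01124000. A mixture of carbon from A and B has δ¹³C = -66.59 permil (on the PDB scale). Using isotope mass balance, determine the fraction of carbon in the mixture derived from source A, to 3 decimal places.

0.699

δ_A = (0.01023937/0.01124000 − 1)×1000 = (0.910976 − 1)×1000 = -89.024 permil
δ_B = (0.01107678/0.01124000 − 1)×1000 = (0.985479 − 1)×1000 = -14.521 permil
f_A = (δ_mix − δ_B)/(δ_A − δ_B) = (-66.59 − (-14.521))/(-89.024 − (-14.521))
f_A = -52.069 / -74.503 = 0.6989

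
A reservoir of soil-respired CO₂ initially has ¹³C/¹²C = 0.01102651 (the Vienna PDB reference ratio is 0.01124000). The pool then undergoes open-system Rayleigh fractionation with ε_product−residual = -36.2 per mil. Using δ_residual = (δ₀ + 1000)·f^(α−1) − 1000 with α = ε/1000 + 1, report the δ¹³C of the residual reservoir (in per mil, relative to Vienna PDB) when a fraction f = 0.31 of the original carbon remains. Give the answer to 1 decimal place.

23.5 per mil

δ₀ = (0.01102651/0.01124000 − 1)×1000 = (0.981006 − 1)×1000 = -18.994 per mil
α − 1 = ε/1000 = -0.0362
f^(α−1) = 0.31^(-0.0362) = 1.043308
δ_res = (-18.994 + 1000) × 1.043308 − 1000 = 1023.492 − 1000 = 23.49 per mil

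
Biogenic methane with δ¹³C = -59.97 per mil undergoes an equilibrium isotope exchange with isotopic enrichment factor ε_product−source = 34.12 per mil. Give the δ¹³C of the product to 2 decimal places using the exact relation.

-27.90 per mil

To first order, δ_product ≈ δ_source + ε = -25.85 per mil.
Exactly, δ_product = (δ_source + 1000)·(ε/1000 + 1) − 1000.
δ_product = (-59.97 + 1000) × (34.12/1000 + 1) − 1000
δ_product = -27.896 per mil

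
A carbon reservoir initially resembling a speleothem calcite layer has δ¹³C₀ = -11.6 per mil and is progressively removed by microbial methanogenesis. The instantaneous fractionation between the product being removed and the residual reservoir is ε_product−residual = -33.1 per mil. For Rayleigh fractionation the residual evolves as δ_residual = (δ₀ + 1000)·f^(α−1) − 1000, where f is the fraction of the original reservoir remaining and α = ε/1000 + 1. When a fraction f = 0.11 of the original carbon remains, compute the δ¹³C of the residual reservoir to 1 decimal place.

Rayleigh residual: δ_res = (δ₀ + 1000)·f^(α−1) − 1000
α = ε/1000 + 1 = 0.96690, so α − 1 = -0.03310
f^(α−1) = 0.11^(-0.03310) = 1.075796
δ_res = (-11.6 + 1000) × 1.075796 − 1000 = 1063.317 − 1000 = 63.32 per mil

63.3 per mil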